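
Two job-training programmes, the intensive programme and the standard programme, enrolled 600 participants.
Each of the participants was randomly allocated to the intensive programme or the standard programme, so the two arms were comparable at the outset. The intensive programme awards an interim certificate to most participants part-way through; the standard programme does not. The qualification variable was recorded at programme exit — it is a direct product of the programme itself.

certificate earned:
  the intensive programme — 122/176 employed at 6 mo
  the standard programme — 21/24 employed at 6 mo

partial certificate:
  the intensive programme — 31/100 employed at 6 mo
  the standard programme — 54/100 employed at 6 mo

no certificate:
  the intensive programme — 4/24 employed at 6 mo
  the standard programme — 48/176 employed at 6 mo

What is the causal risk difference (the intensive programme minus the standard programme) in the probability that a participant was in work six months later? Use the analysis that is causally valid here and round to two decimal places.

the standard programme is higher inside every qualification attained during the programme stratum but the intensive programme is higher in aggregate. Whether to stratify depends on how qualification attained during the programme relates to the programme.
Qualification attained during the programme lies on the pathway programme → qualification attained during the programme → outcome, so adjusting for it blocks the indirect effect. For the total causal effect of programme, use the unadjusted pooled rates.
The causal difference is the pooled difference: 0.523 − 0.410 = +0.113.

+0.11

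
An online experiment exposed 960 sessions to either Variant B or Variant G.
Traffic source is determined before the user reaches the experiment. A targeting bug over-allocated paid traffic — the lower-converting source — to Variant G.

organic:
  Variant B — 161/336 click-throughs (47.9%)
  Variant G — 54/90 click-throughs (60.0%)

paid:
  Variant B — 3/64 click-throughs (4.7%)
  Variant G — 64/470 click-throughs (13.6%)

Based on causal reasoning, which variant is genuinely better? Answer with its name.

Variant G

Variant G is higher inside every traffic source stratum but Variant B is higher in aggregate. Whether to stratify depends on how traffic source relates to the variant.
Since traffic source is a pre-existing factor (not a product of the variant) and it affects the outcome on its own, it is a confounder. The stratified rates, not the pooled rate, identify the causal effect.
Within each level — organic: 47.9% vs 60.0%; paid: 4.7% vs 13.6% — Variant G is higher every time.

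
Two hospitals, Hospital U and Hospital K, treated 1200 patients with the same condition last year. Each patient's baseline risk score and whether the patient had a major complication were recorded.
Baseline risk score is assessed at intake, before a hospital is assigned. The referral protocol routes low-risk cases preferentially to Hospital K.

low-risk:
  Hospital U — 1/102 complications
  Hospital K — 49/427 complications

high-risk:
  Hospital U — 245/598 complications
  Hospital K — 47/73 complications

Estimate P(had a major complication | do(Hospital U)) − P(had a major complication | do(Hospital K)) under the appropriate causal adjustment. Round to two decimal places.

Hospital U is lower inside every baseline risk score stratum but Hospital K is lower in aggregate. Whether to stratify depends on how baseline risk score relates to the hospital.
Baseline risk score is set before the hospital has any effect — it is not caused by the hospital — and it independently drives the outcome. That makes it a confounder, so the causal comparison is within baseline risk score levels.
Adjusting over the population distribution of baseline risk score: 0.441·(0.010−0.115) + 0.559·(0.410−0.644) = -0.177.

-0.18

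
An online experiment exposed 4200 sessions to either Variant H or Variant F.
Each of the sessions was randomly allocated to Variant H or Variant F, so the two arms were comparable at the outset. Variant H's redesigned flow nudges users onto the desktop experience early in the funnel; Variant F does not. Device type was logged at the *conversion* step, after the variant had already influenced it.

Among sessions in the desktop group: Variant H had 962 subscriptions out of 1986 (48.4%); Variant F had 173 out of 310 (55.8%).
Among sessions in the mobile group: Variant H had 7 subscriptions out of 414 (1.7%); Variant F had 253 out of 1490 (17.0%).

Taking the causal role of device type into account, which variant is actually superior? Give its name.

Device type is downstream of the variant. One should not condition on a consequence of treatment, so the overall rates are the right comparison.
Pooled: Variant H 40.4% vs Variant F 23.7%; Variant H is higher overall.

Variant H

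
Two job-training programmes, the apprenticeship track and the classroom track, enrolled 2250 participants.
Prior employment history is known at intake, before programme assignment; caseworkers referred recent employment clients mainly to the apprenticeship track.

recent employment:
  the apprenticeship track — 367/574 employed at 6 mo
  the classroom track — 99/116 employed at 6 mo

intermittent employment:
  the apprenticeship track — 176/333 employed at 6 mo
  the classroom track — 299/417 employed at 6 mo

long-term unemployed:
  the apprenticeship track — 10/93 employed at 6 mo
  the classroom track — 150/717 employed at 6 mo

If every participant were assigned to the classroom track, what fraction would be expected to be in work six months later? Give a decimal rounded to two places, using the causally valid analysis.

The prior employment history-specific comparison favours the classroom track throughout, but the pooled figures favour the apprenticeship track. The question is whether to condition on prior employment history.
The imbalance in prior employment history arose from how participants were allocated, not from anything the programme did; and prior employment history independently affects the outcome. The pooled gap is confounded — condition on prior employment history.
Standardising the classroom track to the population prior employment history mix: 0.307·99/116 + 0.333·299/417 + 0.360·150/717 = 0.576.

0.58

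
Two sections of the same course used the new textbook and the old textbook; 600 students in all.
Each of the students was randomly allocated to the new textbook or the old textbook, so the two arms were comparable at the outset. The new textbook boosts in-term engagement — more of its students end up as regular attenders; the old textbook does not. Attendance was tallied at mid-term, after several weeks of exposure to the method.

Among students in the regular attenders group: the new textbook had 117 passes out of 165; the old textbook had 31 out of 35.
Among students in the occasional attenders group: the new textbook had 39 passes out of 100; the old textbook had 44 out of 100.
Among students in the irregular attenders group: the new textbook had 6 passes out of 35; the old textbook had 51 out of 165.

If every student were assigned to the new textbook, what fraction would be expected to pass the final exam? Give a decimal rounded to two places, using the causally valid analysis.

Because the teaching method influences mid-term attendance, mid-term attendance is a post-treatment mediator, not a confounder. Stratifying on it would bias the estimate; the causal effect is the crude pooled difference.
So P(outcome | do(the new textbook)) is just the pooled rate for the new textbook: 162/300 = 0.540.

0.54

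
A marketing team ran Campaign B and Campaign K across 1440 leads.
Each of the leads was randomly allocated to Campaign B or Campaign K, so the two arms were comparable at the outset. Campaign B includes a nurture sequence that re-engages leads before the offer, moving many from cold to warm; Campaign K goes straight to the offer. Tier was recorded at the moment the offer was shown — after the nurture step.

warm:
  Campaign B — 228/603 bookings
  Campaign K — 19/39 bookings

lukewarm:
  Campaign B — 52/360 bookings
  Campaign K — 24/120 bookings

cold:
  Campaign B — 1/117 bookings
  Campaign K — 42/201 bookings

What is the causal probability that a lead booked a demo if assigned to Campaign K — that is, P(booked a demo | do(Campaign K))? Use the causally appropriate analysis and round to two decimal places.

0.24

Engagement tier is recorded after the campaign and is itself shifted by it — it sits on the causal path from campaign to outcome. Conditioning on a mediator would strip out part of the effect we want; the pooled comparison gives the total causal effect.
So P(outcome | do(Campaign K)) is just the pooled rate for Campaign K: 85/360 = 0.236.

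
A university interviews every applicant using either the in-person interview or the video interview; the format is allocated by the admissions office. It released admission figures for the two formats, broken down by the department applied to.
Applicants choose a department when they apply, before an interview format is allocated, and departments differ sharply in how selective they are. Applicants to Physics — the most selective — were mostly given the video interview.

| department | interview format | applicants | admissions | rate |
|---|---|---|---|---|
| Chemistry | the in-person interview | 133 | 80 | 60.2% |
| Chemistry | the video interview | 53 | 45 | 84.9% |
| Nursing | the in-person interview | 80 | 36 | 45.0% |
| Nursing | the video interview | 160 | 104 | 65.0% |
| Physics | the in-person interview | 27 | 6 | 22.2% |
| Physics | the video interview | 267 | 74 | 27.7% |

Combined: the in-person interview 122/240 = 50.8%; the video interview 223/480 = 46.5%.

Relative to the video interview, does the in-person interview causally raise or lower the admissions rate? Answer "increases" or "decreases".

decreases

the video interview is higher inside every department stratum but the in-person interview is higher in aggregate. Whether to stratify depends on how department relates to the interview format.
The imbalance in department arose from how applicants were allocated, not from anything the interview format did; and department independently affects the outcome. The pooled gap is confounded — condition on department.
Within each level — Chemistry: 60.2% vs 84.9%; Nursing: 45.0% vs 65.0%; Physics: 22.2% vs 27.7% — the video interview is higher every time.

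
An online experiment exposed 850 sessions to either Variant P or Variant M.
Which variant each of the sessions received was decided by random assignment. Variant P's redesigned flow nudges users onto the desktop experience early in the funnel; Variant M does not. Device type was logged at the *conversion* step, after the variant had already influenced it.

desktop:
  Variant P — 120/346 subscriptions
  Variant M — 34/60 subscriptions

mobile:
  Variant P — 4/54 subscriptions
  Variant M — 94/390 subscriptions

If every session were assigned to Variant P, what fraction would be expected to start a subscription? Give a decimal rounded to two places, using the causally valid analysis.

0.31

The device type-specific comparison favours Variant M throughout, but the pooled figures favour Variant P. The question is whether to condition on device type.
Device type lies on the pathway variant → device type → outcome, so adjusting for it blocks the indirect effect. For the total causal effect of variant, use the unadjusted pooled rates.
So P(outcome | do(Variant P)) is just the pooled rate for Variant P: 124/400 = 0.310.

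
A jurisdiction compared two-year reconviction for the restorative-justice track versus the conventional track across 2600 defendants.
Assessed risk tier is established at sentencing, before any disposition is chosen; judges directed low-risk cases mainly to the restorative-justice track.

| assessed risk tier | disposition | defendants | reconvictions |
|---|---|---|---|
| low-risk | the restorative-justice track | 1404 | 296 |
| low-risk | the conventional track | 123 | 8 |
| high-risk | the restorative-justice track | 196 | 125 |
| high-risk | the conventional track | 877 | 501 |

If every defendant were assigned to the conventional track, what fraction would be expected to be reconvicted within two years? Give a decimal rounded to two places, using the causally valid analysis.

The assessed risk tier-specific comparison favours the conventional track throughout, but the pooled figures favour the restorative-justice track. The question is whether to condition on assessed risk tier.
Nothing the disposition does changes assessed risk tier; the imbalance is an allocation artefact. With assessed risk tier also predicting the outcome, the pooled figure is confounded, and the within-stratum comparison is the causal one.
Standardising the conventional track to the population assessed risk tier mix: 0.587·8/123 + 0.413·501/877 = 0.274.

0.27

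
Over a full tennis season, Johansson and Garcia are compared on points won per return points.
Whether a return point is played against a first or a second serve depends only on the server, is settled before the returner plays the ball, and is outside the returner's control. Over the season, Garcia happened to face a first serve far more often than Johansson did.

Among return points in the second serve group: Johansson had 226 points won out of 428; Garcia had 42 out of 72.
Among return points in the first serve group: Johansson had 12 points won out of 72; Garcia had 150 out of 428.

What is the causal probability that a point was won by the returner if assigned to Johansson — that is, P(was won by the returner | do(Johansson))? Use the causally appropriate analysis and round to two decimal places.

Serve type differs across players for reasons unrelated to any effect of the player itself, and it separately predicts the outcome — a classic confounder. We must compare within serve type levels.
Standardising Johansson to the population serve type mix: 0.500·226/428 + 0.500·12/72 = 0.347.

0.35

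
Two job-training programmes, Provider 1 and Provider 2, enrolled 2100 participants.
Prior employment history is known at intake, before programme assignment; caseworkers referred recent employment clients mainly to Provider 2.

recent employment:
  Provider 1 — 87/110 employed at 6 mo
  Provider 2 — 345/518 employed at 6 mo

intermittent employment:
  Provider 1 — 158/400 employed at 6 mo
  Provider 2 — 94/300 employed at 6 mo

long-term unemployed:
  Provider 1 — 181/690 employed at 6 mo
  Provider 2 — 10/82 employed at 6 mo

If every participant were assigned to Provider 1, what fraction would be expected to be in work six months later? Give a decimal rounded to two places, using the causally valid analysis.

Since prior employment history is a pre-existing factor (not a product of the programme) and it affects the outcome on its own, it is a confounder. The stratified rates, not the pooled rate, identify the causal effect.
Standardising Provider 1 to the population prior employment history mix: 0.299·87/110 + 0.333·158/400 + 0.368·181/690 = 0.465.

0.46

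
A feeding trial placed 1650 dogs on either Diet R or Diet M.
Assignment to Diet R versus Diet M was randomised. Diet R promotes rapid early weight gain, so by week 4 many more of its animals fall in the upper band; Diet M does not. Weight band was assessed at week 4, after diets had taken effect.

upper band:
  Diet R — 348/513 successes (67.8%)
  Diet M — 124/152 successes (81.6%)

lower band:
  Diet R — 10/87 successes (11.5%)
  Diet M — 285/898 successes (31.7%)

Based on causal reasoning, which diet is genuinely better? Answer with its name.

Diet R

Within every week-4 weight band level Diet M has the higher rate, yet pooled Diet R does — Simpson's reversal.
Because the diet influences week-4 weight band, week-4 weight band is a post-treatment mediator, not a confounder. Stratifying on it would bias the estimate; the causal effect is the crude pooled difference.
Pooled: Diet R 59.7% vs Diet M 39.0%; Diet R is higher overall.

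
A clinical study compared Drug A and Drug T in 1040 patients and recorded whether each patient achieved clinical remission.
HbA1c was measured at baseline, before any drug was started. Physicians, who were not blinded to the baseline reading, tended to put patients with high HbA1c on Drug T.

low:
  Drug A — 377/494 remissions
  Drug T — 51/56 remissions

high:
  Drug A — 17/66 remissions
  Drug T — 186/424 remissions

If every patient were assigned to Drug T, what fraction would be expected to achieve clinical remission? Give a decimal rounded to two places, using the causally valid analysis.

0.69

The imbalance in HbA1c arose from how patients were allocated, not from anything the drug did; and HbA1c independently affects the outcome. The pooled gap is confounded — condition on HbA1c.
Standardising Drug T to the population HbA1c mix: 0.529·51/56 + 0.471·186/424 = 0.688.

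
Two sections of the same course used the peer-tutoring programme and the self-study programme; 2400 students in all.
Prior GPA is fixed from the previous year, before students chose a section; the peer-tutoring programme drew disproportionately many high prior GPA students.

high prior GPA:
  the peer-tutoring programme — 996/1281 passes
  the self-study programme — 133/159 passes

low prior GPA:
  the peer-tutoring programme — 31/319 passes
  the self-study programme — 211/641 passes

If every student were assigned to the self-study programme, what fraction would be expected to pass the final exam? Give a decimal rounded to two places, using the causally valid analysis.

0.63

The stratified and pooled comparisons disagree (the self-study programme wins within each prior GPA band; the peer-tutoring programme wins overall), so the answer turns on the causal role of prior GPA band.
Nothing the teaching method does changes prior GPA band; the imbalance is an allocation artefact. With prior GPA band also predicting the outcome, the pooled figure is confounded, and the within-stratum comparison is the causal one.
Standardising the self-study programme to the population prior GPA band mix: 0.600·133/159 + 0.400·211/641 = 0.634.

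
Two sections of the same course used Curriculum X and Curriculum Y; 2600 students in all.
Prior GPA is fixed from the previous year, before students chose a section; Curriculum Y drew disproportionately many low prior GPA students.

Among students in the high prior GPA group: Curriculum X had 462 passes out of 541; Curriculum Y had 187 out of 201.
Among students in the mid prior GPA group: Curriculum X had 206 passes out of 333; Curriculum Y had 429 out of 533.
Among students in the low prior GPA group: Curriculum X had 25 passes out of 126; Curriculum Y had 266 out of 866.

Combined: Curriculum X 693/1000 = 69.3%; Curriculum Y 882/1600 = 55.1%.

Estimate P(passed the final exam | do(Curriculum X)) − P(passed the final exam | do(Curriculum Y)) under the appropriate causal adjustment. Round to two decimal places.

-0.13

The stratified and pooled comparisons disagree (Curriculum Y wins within each prior GPA band; Curriculum X wins overall), so the answer turns on the causal role of prior GPA band.
The imbalance in prior GPA band arose from how students were allocated, not from anything the teaching method did; and prior GPA band independently affects the outcome. The pooled gap is confounded — condition on prior GPA band.
Adjusting over the population distribution of prior GPA band: 0.285·(0.854−0.930) + 0.333·(0.619−0.805) + 0.382·(0.198−0.307) = -0.125.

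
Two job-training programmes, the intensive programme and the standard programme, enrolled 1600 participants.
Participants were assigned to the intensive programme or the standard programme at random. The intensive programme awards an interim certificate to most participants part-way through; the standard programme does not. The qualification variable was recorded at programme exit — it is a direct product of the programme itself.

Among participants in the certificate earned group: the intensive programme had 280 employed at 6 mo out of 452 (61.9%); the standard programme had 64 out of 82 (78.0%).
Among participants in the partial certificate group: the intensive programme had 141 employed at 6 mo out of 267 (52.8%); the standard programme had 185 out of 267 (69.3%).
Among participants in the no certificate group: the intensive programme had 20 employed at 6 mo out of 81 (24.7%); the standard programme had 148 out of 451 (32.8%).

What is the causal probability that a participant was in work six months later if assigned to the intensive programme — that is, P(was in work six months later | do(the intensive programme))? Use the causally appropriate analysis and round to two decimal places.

0.55

Qualification attained during the programme is recorded after the programme and is itself shifted by it — it sits on the causal path from programme to outcome. Conditioning on a mediator would strip out part of the effect we want; the pooled comparison gives the total causal effect.
So P(outcome | do(the intensive programme)) is just the pooled rate for the intensive programme: 441/800 = 0.551.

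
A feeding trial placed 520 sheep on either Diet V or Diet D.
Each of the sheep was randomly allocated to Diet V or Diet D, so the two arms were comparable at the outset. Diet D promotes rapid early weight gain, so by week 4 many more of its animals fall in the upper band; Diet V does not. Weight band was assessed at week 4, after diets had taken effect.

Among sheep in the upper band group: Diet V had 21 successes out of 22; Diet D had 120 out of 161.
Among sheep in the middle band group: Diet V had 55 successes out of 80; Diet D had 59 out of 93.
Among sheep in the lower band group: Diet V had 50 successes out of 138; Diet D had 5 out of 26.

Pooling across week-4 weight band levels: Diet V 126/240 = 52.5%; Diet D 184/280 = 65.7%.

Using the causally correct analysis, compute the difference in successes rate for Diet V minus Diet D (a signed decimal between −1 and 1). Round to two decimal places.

-0.13

Week-4 weight band lies on the pathway diet → week-4 weight band → outcome, so adjusting for it blocks the indirect effect. For the total causal effect of diet, use the unadjusted pooled rates.
The causal difference is the pooled difference: 0.525 − 0.657 = -0.132.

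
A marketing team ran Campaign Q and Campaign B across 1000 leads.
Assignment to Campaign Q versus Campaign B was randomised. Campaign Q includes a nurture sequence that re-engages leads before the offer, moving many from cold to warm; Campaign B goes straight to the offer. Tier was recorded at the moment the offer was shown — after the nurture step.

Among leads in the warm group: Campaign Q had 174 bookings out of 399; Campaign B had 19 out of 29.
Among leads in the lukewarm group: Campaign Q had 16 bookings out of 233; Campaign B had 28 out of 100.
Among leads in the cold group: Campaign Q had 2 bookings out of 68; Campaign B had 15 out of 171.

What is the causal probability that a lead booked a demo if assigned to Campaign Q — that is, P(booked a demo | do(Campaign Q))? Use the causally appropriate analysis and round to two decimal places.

0.27

The stratified and pooled comparisons disagree (Campaign B wins within each engagement tier; Campaign Q wins overall), so the answer turns on the causal role of engagement tier.
Engagement tier is downstream of the campaign. One should not condition on a consequence of treatment, so the overall rates are the right comparison.
So P(outcome | do(Campaign Q)) is just the pooled rate for Campaign Q: 192/700 = 0.274.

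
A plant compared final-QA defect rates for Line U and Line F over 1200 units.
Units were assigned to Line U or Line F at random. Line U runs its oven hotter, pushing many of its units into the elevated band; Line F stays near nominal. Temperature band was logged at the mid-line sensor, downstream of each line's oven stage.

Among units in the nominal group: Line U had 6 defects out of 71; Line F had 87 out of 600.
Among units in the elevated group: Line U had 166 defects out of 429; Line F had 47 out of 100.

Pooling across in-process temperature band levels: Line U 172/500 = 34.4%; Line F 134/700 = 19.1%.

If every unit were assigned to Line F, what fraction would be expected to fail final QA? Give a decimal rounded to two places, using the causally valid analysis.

0.19

In-process temperature band is recorded after the line and is itself shifted by it — it sits on the causal path from line to outcome. Conditioning on a mediator would strip out part of the effect we want; the pooled comparison gives the total causal effect.
So P(outcome | do(Line F)) is just the pooled rate for Line F: 134/700 = 0.191.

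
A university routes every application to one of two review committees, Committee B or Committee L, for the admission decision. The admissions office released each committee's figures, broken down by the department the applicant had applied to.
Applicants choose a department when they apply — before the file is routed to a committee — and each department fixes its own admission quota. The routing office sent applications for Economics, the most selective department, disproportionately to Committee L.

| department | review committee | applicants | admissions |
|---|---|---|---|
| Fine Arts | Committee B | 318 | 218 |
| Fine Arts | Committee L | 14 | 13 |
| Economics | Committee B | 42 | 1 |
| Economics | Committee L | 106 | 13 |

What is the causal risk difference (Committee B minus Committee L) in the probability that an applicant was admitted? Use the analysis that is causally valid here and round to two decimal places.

-0.20

The department-specific comparison favours Committee L throughout, but the pooled figures favour Committee B. The question is whether to condition on department.
Since department is a pre-existing factor (not a product of the review committee) and it affects the outcome on its own, it is a confounder. The stratified rates, not the pooled rate, identify the causal effect.
Adjusting over the population distribution of department: 0.692·(0.686−0.929) + 0.308·(0.024−0.123) = -0.199.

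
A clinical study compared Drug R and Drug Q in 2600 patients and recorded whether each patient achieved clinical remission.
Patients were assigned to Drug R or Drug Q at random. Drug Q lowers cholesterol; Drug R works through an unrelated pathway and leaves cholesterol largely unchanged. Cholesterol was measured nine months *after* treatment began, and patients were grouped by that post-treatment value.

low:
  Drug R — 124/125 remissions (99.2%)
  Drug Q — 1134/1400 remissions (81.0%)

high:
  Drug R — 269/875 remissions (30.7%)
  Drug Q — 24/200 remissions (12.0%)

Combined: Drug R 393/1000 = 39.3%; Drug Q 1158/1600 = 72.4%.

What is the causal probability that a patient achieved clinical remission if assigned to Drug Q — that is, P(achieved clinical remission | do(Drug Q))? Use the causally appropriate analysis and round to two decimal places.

0.72

Drug R is higher inside every cholesterol stratum but Drug Q is higher in aggregate. Whether to stratify depends on how cholesterol relates to the drug.
Stratifying would compare drugs among patients the drugs themselves sorted into cholesterol groups — a form of selection on an intermediate. The unconditioned pooled rates give the total causal effect.
So P(outcome | do(Drug Q)) is just the pooled rate for Drug Q: 1158/1600 = 0.724.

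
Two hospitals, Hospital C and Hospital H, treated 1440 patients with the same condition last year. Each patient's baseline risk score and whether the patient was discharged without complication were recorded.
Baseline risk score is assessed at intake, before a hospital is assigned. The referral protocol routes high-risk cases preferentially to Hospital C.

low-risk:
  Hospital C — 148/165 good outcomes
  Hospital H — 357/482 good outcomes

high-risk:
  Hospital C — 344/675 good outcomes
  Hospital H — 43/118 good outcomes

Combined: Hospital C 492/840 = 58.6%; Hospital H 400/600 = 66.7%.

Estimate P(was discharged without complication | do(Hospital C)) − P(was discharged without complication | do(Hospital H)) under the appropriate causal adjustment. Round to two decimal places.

+0.15

The imbalance in baseline risk score arose from how patients were allocated, not from anything the hospital did; and baseline risk score independently affects the outcome. The pooled gap is confounded — condition on baseline risk score.
Adjusting over the population distribution of baseline risk score: 0.449·(0.897−0.741) + 0.551·(0.510−0.364) = +0.150.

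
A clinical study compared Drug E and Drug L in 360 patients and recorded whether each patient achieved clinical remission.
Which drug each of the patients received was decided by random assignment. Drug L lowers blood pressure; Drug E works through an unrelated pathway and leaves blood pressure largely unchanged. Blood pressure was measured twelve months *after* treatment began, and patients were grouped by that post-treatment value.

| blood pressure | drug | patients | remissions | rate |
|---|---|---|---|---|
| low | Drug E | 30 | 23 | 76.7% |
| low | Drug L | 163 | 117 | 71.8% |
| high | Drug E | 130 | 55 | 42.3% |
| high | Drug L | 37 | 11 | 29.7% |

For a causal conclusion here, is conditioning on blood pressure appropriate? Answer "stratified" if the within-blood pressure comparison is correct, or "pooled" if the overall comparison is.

pooled

The blood pressure-specific comparison favours Drug E throughout, but the pooled figures favour Drug L. The question is whether to condition on blood pressure.
The distribution of blood pressure is itself part of what the drug does — it is an intermediate outcome. Holding it fixed would remove that part of the effect; the total effect is the pooled difference.
Pooled: Drug E 48.8% vs Drug L 64.0%; Drug L is higher overall.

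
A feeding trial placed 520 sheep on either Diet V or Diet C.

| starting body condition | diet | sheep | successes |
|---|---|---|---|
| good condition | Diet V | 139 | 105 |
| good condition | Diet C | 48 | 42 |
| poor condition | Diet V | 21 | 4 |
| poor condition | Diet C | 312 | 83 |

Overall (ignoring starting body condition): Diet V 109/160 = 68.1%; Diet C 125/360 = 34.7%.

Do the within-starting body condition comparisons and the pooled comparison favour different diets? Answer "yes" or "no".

Within each starting body condition level (good condition 75.5% vs 87.5%; poor condition 19.0% vs 26.6%), Diet C has the higher rate every time. Pooled: 68.1% vs 34.7% — Diet V has the higher rate overall. The two comparisons disagree.

yes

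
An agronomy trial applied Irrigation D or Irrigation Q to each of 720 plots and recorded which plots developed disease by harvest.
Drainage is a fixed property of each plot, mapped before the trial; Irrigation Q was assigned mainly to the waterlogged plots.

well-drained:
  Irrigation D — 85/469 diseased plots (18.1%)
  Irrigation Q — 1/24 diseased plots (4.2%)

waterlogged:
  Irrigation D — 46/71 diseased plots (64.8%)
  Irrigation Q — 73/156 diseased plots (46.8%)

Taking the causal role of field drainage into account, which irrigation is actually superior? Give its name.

The imbalance in field drainage arose from how plots were allocated, not from anything the irrigation did; and field drainage independently affects the outcome. The pooled gap is confounded — condition on field drainage.
Within each level — well-drained: 18.1% vs 4.2%; waterlogged: 64.8% vs 46.8% — Irrigation Q is lower every time.

Irrigation Q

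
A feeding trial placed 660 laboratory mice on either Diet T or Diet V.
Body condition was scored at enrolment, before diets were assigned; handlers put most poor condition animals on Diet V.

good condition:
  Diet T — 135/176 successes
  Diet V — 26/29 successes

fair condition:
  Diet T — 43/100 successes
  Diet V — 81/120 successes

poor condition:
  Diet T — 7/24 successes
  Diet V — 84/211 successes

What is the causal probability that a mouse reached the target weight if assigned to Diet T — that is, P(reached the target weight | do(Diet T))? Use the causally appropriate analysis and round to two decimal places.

The stratified and pooled comparisons disagree (Diet V wins within each starting body condition; Diet T wins overall), so the answer turns on the causal role of starting body condition.
Here starting body condition is a common cause — it drives both which diet a case falls under and the outcome. The crude comparison mixes populations; the stratum-specific rates are the causally relevant ones.
Standardising Diet T to the population starting body condition mix: 0.311·135/176 + 0.333·43/100 + 0.356·7/24 = 0.485.

0.49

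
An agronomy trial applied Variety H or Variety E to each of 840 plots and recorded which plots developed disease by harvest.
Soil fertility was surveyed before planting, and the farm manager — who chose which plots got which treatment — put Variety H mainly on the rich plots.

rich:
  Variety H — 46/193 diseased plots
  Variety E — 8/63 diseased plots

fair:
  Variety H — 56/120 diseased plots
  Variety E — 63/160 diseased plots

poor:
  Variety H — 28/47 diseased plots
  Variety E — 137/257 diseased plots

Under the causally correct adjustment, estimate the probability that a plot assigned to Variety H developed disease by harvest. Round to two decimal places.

Here soil fertility is a common cause — it drives both which variety a case falls under and the outcome. The crude comparison mixes populations; the stratum-specific rates are the causally relevant ones.
Standardising Variety H to the population soil fertility mix: 0.305·46/193 + 0.333·56/120 + 0.362·28/47 = 0.444.

0.44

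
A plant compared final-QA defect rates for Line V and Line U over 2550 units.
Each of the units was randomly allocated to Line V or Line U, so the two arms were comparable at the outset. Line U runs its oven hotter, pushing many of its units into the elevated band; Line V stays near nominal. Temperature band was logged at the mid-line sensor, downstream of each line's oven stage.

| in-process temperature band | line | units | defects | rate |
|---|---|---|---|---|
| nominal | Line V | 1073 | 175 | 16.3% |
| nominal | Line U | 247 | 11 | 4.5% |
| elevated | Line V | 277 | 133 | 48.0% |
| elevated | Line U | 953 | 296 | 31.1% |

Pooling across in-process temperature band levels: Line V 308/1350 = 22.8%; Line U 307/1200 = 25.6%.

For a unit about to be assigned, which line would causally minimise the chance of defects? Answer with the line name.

Within every in-process temperature band level Line U has the lower rate, yet pooled Line V does — Simpson's reversal.
Stratifying would compare lines among units the lines themselves sorted into in-process temperature band groups — a form of selection on an intermediate. The unconditioned pooled rates give the total causal effect.
Pooled: Line V 22.8% vs Line U 25.6%; Line V is lower overall.

Line V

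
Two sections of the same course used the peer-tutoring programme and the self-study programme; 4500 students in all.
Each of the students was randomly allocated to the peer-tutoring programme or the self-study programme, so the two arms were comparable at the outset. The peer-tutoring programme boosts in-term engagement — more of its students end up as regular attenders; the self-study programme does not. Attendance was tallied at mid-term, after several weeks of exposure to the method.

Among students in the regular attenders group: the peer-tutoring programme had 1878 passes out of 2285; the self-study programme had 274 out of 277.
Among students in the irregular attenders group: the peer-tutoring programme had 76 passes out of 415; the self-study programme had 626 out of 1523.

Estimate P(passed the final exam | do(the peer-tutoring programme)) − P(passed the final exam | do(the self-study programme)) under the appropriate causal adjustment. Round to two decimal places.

The mid-term attendance-specific comparison favours the self-study programme throughout, but the pooled figures favour the peer-tutoring programme. The question is whether to condition on mid-term attendance.
Stratifying would compare teaching methods among students the teaching methods themselves sorted into mid-term attendance groups — a form of selection on an intermediate. The unconditioned pooled rates give the total causal effect.
The causal difference is the pooled difference: 0.724 − 0.500 = +0.224.

+0.22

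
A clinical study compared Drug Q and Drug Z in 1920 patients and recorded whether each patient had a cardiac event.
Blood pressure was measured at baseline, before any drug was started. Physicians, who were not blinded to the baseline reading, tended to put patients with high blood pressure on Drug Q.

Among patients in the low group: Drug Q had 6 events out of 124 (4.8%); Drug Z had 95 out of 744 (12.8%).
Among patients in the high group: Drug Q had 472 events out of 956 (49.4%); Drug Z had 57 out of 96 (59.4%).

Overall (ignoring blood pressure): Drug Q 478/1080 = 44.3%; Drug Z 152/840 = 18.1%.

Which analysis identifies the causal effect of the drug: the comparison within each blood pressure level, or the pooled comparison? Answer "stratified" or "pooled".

stratified

The stratified and pooled comparisons disagree (Drug Q wins within each blood pressure; Drug Z wins overall), so the answer turns on the causal role of blood pressure.
The imbalance in blood pressure arose from how patients were allocated, not from anything the drug did; and blood pressure independently affects the outcome. The pooled gap is confounded — condition on blood pressure.
Within each level — low: 4.8% vs 12.8%; high: 49.4% vs 59.4% — Drug Q is lower every time.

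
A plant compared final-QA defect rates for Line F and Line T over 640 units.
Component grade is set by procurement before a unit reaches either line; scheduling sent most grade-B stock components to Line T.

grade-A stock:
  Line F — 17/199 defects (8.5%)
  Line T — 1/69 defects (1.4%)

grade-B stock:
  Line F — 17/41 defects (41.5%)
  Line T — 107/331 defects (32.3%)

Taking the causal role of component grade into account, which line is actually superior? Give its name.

Line T

The component grade-specific comparison favours Line T throughout, but the pooled figures favour Line F. The question is whether to condition on component grade.
Here component grade is a common cause — it drives both which line a case falls under and the outcome. The crude comparison mixes populations; the stratum-specific rates are the causally relevant ones.
Within each level — grade-A stock: 8.5% vs 1.4%; grade-B stock: 41.5% vs 32.3% — Line T is lower every time.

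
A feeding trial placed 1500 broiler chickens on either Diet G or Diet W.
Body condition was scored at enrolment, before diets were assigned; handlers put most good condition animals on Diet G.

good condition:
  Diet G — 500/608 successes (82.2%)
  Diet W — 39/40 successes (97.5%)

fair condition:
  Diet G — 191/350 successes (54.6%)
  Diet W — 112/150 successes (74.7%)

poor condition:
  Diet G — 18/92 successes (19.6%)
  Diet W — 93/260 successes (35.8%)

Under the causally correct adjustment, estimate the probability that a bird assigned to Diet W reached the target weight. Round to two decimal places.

0.75

Here starting body condition is a common cause — it drives both which diet a case falls under and the outcome. The crude comparison mixes populations; the stratum-specific rates are the causally relevant ones.
Standardising Diet W to the population starting body condition mix: 0.432·39/40 + 0.333·112/150 + 0.235·93/260 = 0.754.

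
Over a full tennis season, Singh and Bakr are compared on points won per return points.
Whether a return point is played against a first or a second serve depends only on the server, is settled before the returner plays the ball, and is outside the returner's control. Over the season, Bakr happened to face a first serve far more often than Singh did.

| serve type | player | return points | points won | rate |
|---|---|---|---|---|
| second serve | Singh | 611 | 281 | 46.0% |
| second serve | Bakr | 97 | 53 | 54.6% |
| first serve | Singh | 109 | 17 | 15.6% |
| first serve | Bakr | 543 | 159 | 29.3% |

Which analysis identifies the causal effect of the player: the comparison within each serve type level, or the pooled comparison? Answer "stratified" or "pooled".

stratified

Nothing the player does changes serve type; the imbalance is an allocation artefact. With serve type also predicting the outcome, the pooled figure is confounded, and the within-stratum comparison is the causal one.
Within each level — second serve: 46.0% vs 54.6%; first serve: 15.6% vs 29.3% — Bakr is higher every time.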